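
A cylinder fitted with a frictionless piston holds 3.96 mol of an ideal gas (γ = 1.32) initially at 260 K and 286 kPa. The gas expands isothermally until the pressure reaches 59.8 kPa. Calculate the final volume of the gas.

V₁ = nRT₁/P₁ = 3.96×8.314×260/286 = 29.9 L.
Isothermal: T stays 260 K; PV = const ⇒ V₂ = 143 L, P₂ = 59.8 kPa.

143 L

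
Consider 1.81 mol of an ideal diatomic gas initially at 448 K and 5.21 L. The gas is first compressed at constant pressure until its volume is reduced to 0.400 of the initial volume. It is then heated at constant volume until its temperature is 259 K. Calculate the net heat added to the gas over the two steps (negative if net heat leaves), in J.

-11200 J

P₁ = nRT₁/V₁ = 1.81×8.314×448/5.21 = 1290 kPa.
Step 1 — Isobaric: P stays 1290 kPa; V/T = const ⇒ T₂ = 179 K, V₂ = 2.08 L.
W = PΔV = 1290×(2.08−5.21) kPa·L = -4040 J.
ΔU = nCvΔT = 1.81×20.8×(179−448) = -10100 J.
Q = ΔU + W = nCpΔT = -14200 J.
State after step 1: P = 1290 kPa, V = 2.08 L, T = 179 K.
Step 2 — Isochoric: V stays 2.08 L; P/T = const ⇒ T₂ = 259 K, P₂ = 1870 kPa.
W = 0 (no volume change).
ΔU = nCvΔT = 1.81×20.8×(259−179) = 3000 J.
Q = ΔU = 3000 J.
Net over both steps: W = -4040 J, Q = -11200 J, ΔU = -7110 J.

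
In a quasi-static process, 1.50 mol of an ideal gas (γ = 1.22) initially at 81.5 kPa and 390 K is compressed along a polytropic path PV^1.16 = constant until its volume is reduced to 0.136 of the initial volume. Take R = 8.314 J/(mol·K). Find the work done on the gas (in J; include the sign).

11400 J

V₁ = nRT₁/P₁ = 1.50×8.314×390/81.5 = 59.7 L.
Polytropic n=1.16: T₂ = T₁(V₁/V₂)^(n−1) = 390×(7.35)^0.16 = 537 K; P₂ = P₁(V₁/V₂)^n = 825 kPa.
W = (P₁V₁−P₂V₂)/(n−1) = (81.5×59.7−825×8.12)/0.16 = -11400 J.
Work done on the gas = −W_by = 11400 J.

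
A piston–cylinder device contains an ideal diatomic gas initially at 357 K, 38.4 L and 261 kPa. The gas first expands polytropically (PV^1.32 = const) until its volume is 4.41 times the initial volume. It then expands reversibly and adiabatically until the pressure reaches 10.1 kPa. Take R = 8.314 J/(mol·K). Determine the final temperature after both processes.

n = P₁V₁/(RT₁) = 261×38.4/(8.314×357) = 3.38 mol.
Step 1 — Polytropic n=1.32: T₂ = T₁(V₁/V₂)^(n−1) = 357×(0.227)^0.32 = 222 K; P₂ = P₁(V₁/V₂)^n = 36.8 kPa.
W = (P₁V₁−P₂V₂)/(n−1) = (261×38.4−36.8×169)/0.32 = 11800 J.
ΔU = nCvΔT = 3.38×20.8×(222−357) = -9470 J.
Q = ΔU + W = 2370 J.
State after step 1: P = 36.8 kPa, V = 169 L, T = 222 K.
Step 2 — Adiabatic: T₂/T₁ = (P₂/P₁)^((γ−1)/γ) ⇒ T₂ = 222×(0.274)^0.286 = 153 K; V₂ = 427 L.
ΔU = nCvΔT = 3.38×20.8×(153−222) = -4810 J.
Q = 0 for an adiabatic process, so W = −ΔU = 4810 J.
Net over both steps: W = 16700 J, Q = 2370 J, ΔU = -14300 J.

153 K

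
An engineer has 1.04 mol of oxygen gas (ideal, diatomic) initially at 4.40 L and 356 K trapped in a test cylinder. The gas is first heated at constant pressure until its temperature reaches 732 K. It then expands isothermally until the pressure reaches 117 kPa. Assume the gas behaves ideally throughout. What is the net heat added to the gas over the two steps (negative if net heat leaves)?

P₁ = nRT₁/V₁ = 1.04×8.314×356/4.40 = 700 kPa.
Step 1 — Isobaric: P stays 700 kPa; V/T = const ⇒ T₂ = 732 K, V₂ = 9.05 L.
W = PΔV = 700×(9.05−4.40) kPa·L = 3250 J.
ΔU = nCvΔT = 1.04×20.8×(732−356) = 8130 J.
Q = ΔU + W = nCpΔT = 11400 J.
State after step 1: P = 700 kPa, V = 9.05 L, T = 732 K.
Step 2 — Isothermal: T stays 732 K; PV = const ⇒ V₂ = 54.1 L, P₂ = 117 kPa.
ΔU = 0 (ideal gas, T constant).
W = nRT ln(V₂/V₁) = 1.04×8.314×732×ln(5.98) = 11300 J.
Q = ΔU + W = 11300 J.
Net over both steps: W = 14600 J, Q = 22700 J, ΔU = 8130 J.

22700 J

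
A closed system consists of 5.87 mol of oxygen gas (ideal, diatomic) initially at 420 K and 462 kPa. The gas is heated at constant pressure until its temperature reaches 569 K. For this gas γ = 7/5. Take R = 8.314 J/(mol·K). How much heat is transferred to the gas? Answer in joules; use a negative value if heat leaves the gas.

V₁ = nRT₁/P₁ = 5.87×8.314×420/462 = 44.4 L.
Isobaric: P stays 462 kPa; V/T = const ⇒ T₂ = 569 K, V₂ = 60.1 L.
W = PΔV = 462×(60.1−44.4) kPa·L = 7270 J.
ΔU = nCvΔT = 5.87×20.8×(569−420) = 18200 J.
Q = ΔU + W = nCpΔT = 25500 J.

25500 J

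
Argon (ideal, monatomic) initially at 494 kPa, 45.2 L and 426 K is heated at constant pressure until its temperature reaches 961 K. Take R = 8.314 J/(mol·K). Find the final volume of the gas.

Isobaric: P stays 494 kPa; V/T = const ⇒ T₂ = 961 K, V₂ = 102 L.

102 L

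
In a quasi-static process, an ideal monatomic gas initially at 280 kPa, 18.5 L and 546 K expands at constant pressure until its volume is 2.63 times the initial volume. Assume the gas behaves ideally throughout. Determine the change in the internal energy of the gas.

12700 J

n = P₁V₁/(RT₁) = 280×18.5/(8.314×546) = 1.14 mol.
Isobaric: P stays 280 kPa; V/T = const ⇒ T₂ = 1440 K, V₂ = 48.7 L.
For an ideal gas ΔU = nCvΔT with Cv = (3/2)R = 12.5 J/(mol·K).
ΔU = 1.14×12.5×(1440−546) = 12700 J.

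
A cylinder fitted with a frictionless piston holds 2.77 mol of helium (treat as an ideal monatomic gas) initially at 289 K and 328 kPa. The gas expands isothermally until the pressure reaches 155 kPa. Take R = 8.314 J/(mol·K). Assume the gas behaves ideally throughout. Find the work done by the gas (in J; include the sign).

V₁ = nRT₁/P₁ = 2.77×8.314×289/328 = 20.3 L.
Isothermal: T stays 289 K; PV = const ⇒ V₂ = 42.9 L, P₂ = 155 kPa.
W = nRT ln(V₂/V₁) = 2.77×8.314×289×ln(2.12) = 4990 J.

4990 J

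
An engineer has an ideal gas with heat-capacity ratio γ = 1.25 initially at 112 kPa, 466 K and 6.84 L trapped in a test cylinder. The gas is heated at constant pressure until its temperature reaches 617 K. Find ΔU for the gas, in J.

993 J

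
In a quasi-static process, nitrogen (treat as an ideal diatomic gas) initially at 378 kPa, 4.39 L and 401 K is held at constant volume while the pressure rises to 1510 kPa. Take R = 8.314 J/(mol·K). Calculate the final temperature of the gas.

Isochoric: V stays 4.39 L; P/T = const ⇒ T₂ = 1600 K, P₂ = 1510 kPa.

1600 K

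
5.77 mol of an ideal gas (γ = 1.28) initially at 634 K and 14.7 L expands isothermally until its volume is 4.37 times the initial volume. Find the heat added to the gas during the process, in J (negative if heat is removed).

P₁ = nRT₁/V₁ = 5.77×8.314×634/14.7 = 2070 kPa.
Isothermal: T stays 634 K; PV = const ⇒ V₂ = 64.2 L, P₂ = 473 kPa.
ΔU = 0 (ideal gas, T constant).
W = nRT ln(V₂/V₁) = 5.77×8.314×634×ln(4.37) = 44900 J.
Q = ΔU + W = 44900 J.

44900 J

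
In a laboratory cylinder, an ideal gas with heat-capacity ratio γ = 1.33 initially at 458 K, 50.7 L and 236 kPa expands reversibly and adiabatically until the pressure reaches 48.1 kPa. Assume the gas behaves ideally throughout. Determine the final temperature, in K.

309 K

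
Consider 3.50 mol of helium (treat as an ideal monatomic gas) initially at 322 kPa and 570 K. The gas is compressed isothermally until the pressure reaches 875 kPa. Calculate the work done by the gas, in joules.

-16600 J

V₁ = nRT₁/P₁ = 3.50×8.314×570/322 = 51.5 L.
Isothermal: T stays 570 K; PV = const ⇒ V₂ = 19.0 L, P₂ = 875 kPa.
W = nRT ln(V₂/V₁) = 3.50×8.314×570×ln(0.368) = -16600 J.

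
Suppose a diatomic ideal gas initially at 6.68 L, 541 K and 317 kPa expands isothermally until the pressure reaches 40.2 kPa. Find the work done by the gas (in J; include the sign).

4370 J

n = P₁V₁/(RT₁) = 317×6.68/(8.314×541) = 0.471 mol.
Isothermal: T stays 541 K; PV = const ⇒ V₂ = 52.7 L, P₂ = 40.2 kPa.
W = nRT ln(V₂/V₁) = 0.471×8.314×541×ln(7.89) = 4370 J.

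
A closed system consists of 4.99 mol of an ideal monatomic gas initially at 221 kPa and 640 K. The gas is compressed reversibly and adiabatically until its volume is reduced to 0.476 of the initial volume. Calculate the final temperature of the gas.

V₁ = nRT₁/P₁ = 4.99×8.314×640/221 = 120 L.
Adiabatic: TV^(γ−1) = const ⇒ T₂ = 640×(2.10)^0.667 = 1050 K; PV^γ = const ⇒ P₂ = 762 kPa.

1050 K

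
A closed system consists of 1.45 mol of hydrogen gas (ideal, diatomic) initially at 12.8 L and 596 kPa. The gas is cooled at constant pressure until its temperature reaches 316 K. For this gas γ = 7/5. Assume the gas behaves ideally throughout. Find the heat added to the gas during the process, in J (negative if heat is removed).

-13400 J

T₁ = P₁V₁/(nR) = 596×12.8/(1.45×8.314) = 633 K.
Isobaric: P stays 596 kPa; V/T = const ⇒ T₂ = 316 K, V₂ = 6.39 L.
W = PΔV = 596×(6.39−12.8) kPa·L = -3820 J.
ΔU = nCvΔT = 1.45×20.8×(316−633) = -9550 J.
Q = ΔU + W = nCpΔT = -13400 J.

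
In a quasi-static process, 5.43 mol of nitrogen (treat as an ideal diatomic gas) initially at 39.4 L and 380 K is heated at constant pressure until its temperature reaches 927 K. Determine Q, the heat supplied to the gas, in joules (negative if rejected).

86400 J

P₁ = nRT₁/V₁ = 5.43×8.314×380/39.4 = 435 kPa.
Isobaric: P stays 435 kPa; V/T = const ⇒ T₂ = 927 K, V₂ = 96.1 L.
W = PΔV = 435×(96.1−39.4) kPa·L = 24700 J.
ΔU = nCvΔT = 5.43×20.8×(927−380) = 61700 J.
Q = ΔU + W = nCpΔT = 86400 J.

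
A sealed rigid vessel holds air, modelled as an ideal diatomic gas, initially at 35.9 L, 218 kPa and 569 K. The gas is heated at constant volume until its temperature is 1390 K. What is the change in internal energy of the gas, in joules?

28200 J

n = P₁V₁/(RT₁) = 218×35.9/(8.314×569) = 1.65 mol.
Isochoric: V stays 35.9 L; P/T = const ⇒ T₂ = 1390 K, P₂ = 533 kPa.
For an ideal gas ΔU = nCvΔT with Cv = (5/2)R = 20.8 J/(mol·K).
ΔU = 1.65×20.8×(1390−569) = 28200 J.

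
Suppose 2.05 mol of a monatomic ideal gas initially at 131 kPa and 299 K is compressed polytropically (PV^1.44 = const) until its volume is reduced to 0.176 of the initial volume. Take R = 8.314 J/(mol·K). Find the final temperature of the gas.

V₁ = nRT₁/P₁ = 2.05×8.314×299/131 = 38.9 L.
Polytropic n=1.44: T₂ = T₁(V₁/V₂)^(n−1) = 299×(5.68)^0.44 = 642 K; P₂ = P₁(V₁/V₂)^n = 1600 kPa.

642 K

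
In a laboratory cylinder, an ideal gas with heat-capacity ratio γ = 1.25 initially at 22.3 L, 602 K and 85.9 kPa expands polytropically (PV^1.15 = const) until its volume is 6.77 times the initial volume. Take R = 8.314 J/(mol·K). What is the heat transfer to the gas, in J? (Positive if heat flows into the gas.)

1270 J

n = P₁V₁/(RT₁) = 85.9×22.3/(8.314×602) = 0.383 mol.
Polytropic n=1.15: T₂ = T₁(V₁/V₂)^(n−1) = 602×(0.148)^0.15 = 452 K; P₂ = P₁(V₁/V₂)^n = 9.52 kPa.
W = (P₁V₁−P₂V₂)/(n−1) = (85.9×22.3−9.52×151)/0.15 = 3180 J.
ΔU = nCvΔT = 0.383×33.3×(452−602) = -1910 J.
Q = ΔU + W = 1270 J.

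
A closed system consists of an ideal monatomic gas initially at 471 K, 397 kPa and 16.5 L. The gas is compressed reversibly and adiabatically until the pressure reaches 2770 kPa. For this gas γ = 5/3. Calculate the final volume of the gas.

5.14 L

Adiabatic: T₂/T₁ = (P₂/P₁)^((γ−1)/γ) ⇒ T₂ = 471×(6.98)^0.400 = 1020 K; V₂ = 5.14 L.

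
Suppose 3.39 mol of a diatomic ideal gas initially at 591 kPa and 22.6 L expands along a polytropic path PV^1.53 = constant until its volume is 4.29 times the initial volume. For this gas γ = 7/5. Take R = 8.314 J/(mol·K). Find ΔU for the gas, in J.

-18000 J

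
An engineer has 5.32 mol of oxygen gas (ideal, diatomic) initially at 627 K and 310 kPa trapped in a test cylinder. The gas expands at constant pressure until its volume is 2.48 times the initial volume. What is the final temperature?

V₁ = nRT₁/P₁ = 5.32×8.314×627/310 = 89.5 L.
Isobaric: P stays 310 kPa; V/T = const ⇒ T₂ = 1550 K, V₂ = 222 L.

1550 K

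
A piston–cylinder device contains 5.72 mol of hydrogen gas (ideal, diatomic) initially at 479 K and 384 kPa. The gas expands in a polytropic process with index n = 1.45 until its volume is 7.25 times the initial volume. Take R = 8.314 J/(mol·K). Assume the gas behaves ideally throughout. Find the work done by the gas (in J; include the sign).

29900 J

V₁ = nRT₁/P₁ = 5.72×8.314×479/384 = 59.3 L.
Polytropic n=1.45: T₂ = T₁(V₁/V₂)^(n−1) = 479×(0.138)^0.45 = 196 K; P₂ = P₁(V₁/V₂)^n = 21.7 kPa.
W = (P₁V₁−P₂V₂)/(n−1) = (384×59.3−21.7×430)/0.45 = 29900 J.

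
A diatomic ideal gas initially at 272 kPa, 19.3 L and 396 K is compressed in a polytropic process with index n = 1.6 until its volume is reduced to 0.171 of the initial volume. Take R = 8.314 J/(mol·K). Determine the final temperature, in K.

Polytropic n=1.6: T₂ = T₁(V₁/V₂)^(n−1) = 396×(5.85)^0.60 = 1140 K; P₂ = P₁(V₁/V₂)^n = 4590 kPa.

1140 K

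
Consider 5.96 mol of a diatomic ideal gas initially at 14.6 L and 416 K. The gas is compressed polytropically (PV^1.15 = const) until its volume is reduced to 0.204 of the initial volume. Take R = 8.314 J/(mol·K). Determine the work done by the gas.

P₁ = nRT₁/V₁ = 5.96×8.314×416/14.6 = 1410 kPa.
Polytropic n=1.15: T₂ = T₁(V₁/V₂)^(n−1) = 416×(4.90)^0.15 = 528 K; P₂ = P₁(V₁/V₂)^n = 8780 kPa.
W = (P₁V₁−P₂V₂)/(n−1) = (1410×14.6−8780×2.98)/0.15 = -37000 J.

-37000 J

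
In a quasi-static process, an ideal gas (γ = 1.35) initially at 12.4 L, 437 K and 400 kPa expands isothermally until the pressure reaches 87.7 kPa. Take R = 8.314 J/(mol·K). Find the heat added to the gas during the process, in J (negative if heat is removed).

7530 J

n = P₁V₁/(RT₁) = 400×12.4/(8.314×437) = 1.37 mol.
Isothermal: T stays 437 K; PV = const ⇒ V₂ = 56.6 L, P₂ = 87.7 kPa.
ΔU = 0 (ideal gas, T constant).
W = nRT ln(V₂/V₁) = 1.37×8.314×437×ln(4.56) = 7530 J.
Q = ΔU + W = 7530 J.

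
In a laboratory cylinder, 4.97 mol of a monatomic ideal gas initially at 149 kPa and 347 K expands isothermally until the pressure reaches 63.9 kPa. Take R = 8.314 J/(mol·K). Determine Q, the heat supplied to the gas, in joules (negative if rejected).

12100 J

V₁ = nRT₁/P₁ = 4.97×8.314×347/149 = 96.2 L.
Isothermal: T stays 347 K; PV = const ⇒ V₂ = 224 L, P₂ = 63.9 kPa.
ΔU = 0 (ideal gas, T constant).
W = nRT ln(V₂/V₁) = 4.97×8.314×347×ln(2.33) = 12100 J.
Q = ΔU + W = 12100 J.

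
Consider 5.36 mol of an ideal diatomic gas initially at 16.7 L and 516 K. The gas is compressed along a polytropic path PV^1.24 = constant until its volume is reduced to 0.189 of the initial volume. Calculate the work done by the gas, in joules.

P₁ = nRT₁/V₁ = 5.36×8.314×516/16.7 = 1380 kPa.
Polytropic n=1.24: T₂ = T₁(V₁/V₂)^(n−1) = 516×(5.29)^0.24 = 770 K; P₂ = P₁(V₁/V₂)^n = 10900 kPa.
W = (P₁V₁−P₂V₂)/(n−1) = (1380×16.7−10900×3.16)/0.24 = -47100 J.

-47100 J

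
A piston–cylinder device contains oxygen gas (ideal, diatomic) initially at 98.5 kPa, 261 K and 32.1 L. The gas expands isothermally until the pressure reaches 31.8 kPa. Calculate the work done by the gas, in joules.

3570 J

n = P₁V₁/(RT₁) = 98.5×32.1/(8.314×261) = 1.46 mol.
Isothermal: T stays 261 K; PV = const ⇒ V₂ = 99.4 L, P₂ = 31.8 kPa.
W = nRT ln(V₂/V₁) = 1.46×8.314×261×ln(3.10) = 3570 J.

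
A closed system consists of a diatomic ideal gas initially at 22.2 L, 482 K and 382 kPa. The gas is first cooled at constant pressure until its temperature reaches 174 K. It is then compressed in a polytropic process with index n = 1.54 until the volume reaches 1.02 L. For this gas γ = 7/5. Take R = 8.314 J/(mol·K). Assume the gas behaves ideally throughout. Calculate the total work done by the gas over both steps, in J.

-17000 J

n = P₁V₁/(RT₁) = 382×22.2/(8.314×482) = 2.12 mol.
Step 1 — Isobaric: P stays 382 kPa; V/T = const ⇒ T₂ = 174 K, V₂ = 8.01 L.
W = PΔV = 382×(8.01−22.2) kPa·L = -5420 J.
ΔU = nCvΔT = 2.12×20.8×(174−482) = -13500 J.
Q = ΔU + W = nCpΔT = -19000 J.
State after step 1: P = 382 kPa, V = 8.01 L, T = 174 K.
Step 2 — Polytropic n=1.54: T₂ = T₁(V₁/V₂)^(n−1) = 174×(7.86)^0.54 = 530 K; P₂ = P₁(V₁/V₂)^n = 9140 kPa.
W = (P₁V₁−P₂V₂)/(n−1) = (382×8.01−9140×1.02)/0.54 = -11600 J.
ΔU = nCvΔT = 2.12×20.8×(530−174) = 15600 J.
Q = ΔU + W = 4060 J.
Net over both steps: W = -17000 J, Q = -14900 J, ΔU = 2100 J.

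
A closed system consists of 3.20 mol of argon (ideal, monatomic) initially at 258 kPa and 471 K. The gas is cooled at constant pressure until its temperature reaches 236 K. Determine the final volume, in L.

24.3 L

V₁ = nRT₁/P₁ = 3.20×8.314×471/258 = 48.6 L.
Isobaric: P stays 258 kPa; V/T = const ⇒ T₂ = 236 K, V₂ = 24.3 L.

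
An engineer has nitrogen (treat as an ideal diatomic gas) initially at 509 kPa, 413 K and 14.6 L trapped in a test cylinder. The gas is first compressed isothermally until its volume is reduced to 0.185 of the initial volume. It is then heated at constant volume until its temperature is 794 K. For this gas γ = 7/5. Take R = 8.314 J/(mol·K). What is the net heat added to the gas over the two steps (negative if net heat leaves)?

n = P₁V₁/(RT₁) = 509×14.6/(8.314×413) = 2.16 mol.
Step 1 — Isothermal: T stays 413 K; PV = const ⇒ V₂ = 2.70 L, P₂ = 2750 kPa.
ΔU = 0 (ideal gas, T constant).
W = nRT ln(V₂/V₁) = 2.16×8.314×413×ln(0.185) = -12500 J.
Q = ΔU + W = -12500 J.
State after step 1: P = 2750 kPa, V = 2.70 L, T = 413 K.
Step 2 — Isochoric: V stays 2.70 L; P/T = const ⇒ T₂ = 794 K, P₂ = 5290 kPa.
W = 0 (no volume change).
ΔU = nCvΔT = 2.16×20.8×(794−413) = 17100 J.
Q = ΔU = 17100 J.
Net over both steps: W = -12500 J, Q = 4600 J, ΔU = 17100 J.

4600 J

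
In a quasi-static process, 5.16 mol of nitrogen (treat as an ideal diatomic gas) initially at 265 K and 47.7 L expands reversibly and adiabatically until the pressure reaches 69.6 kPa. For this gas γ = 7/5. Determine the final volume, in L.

115 L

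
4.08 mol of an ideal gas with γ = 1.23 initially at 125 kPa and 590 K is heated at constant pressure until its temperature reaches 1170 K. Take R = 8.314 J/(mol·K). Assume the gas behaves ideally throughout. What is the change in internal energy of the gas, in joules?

V₁ = nRT₁/P₁ = 4.08×8.314×590/125 = 160 L.
Isobaric: P stays 125 kPa; V/T = const ⇒ T₂ = 1170 K, V₂ = 318 L.
For an ideal gas ΔU = nCvΔT with Cv = R/(γ−1) = 36.1 J/(mol·K).
ΔU = 4.08×36.1×(1170−590) = 85500 J.

85500 J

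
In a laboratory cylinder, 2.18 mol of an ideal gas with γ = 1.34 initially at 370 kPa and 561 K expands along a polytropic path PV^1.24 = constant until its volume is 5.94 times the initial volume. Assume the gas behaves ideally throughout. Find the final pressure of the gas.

40.6 kPa

V₁ = nRT₁/P₁ = 2.18×8.314×561/370 = 27.5 L.
Polytropic n=1.24: T₂ = T₁(V₁/V₂)^(n−1) = 561×(0.168)^0.24 = 366 K; P₂ = P₁(V₁/V₂)^n = 40.6 kPa.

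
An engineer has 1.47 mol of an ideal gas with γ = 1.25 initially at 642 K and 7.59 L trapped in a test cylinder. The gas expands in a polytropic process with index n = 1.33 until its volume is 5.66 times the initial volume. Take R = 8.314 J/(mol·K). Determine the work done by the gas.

P₁ = nRT₁/V₁ = 1.47×8.314×642/7.59 = 1030 kPa.
Polytropic n=1.33: T₂ = T₁(V₁/V₂)^(n−1) = 642×(0.177)^0.33 = 362 K; P₂ = P₁(V₁/V₂)^n = 103 kPa.
W = (P₁V₁−P₂V₂)/(n−1) = (1030×7.59−103×43.0)/0.33 = 10400 J.

10400 J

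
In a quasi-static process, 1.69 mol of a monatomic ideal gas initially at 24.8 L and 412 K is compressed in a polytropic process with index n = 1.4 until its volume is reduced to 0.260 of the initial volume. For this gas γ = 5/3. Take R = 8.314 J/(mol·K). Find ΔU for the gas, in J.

6200 J

P₁ = nRT₁/V₁ = 1.69×8.314×412/24.8 = 233 kPa.
Polytropic n=1.4: T₂ = T₁(V₁/V₂)^(n−1) = 412×(3.85)^0.40 = 706 K; P₂ = P₁(V₁/V₂)^n = 1540 kPa.
For an ideal gas ΔU = nCvΔT with Cv = (3/2)R = 12.5 J/(mol·K).
ΔU = 1.69×12.5×(706−412) = 6200 J.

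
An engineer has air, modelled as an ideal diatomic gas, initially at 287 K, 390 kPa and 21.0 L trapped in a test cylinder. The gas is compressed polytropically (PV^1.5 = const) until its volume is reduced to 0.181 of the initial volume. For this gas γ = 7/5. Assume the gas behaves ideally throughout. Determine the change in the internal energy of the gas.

n = P₁V₁/(RT₁) = 390×21.0/(8.314×287) = 3.43 mol.
Polytropic n=1.5: T₂ = T₁(V₁/V₂)^(n−1) = 287×(5.52)^0.50 = 675 K; P₂ = P₁(V₁/V₂)^n = 5060 kPa.
For an ideal gas ΔU = nCvΔT with Cv = (5/2)R = 20.8 J/(mol·K).
ΔU = 3.43×20.8×(675−287) = 27700 J.

27700 J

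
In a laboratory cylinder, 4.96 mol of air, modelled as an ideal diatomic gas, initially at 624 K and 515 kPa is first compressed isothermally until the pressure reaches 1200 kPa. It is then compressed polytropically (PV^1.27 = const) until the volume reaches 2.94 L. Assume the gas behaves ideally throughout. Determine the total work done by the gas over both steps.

-89400 J

V₁ = nRT₁/P₁ = 4.96×8.314×624/515 = 50.0 L.
Step 1 — Isothermal: T stays 624 K; PV = const ⇒ V₂ = 21.4 L, P₂ = 1200 kPa.
ΔU = 0 (ideal gas, T constant).
W = nRT ln(V₂/V₁) = 4.96×8.314×624×ln(0.429) = -21800 J.
Q = ΔU + W = -21800 J.
State after step 1: P = 1200 kPa, V = 21.4 L, T = 624 K.
Step 2 — Polytropic n=1.27: T₂ = T₁(V₁/V₂)^(n−1) = 624×(7.29)^0.27 = 1070 K; P₂ = P₁(V₁/V₂)^n = 15000 kPa.
W = (P₁V₁−P₂V₂)/(n−1) = (1200×21.4−15000×2.94)/0.27 = -67700 J.
ΔU = nCvΔT = 4.96×20.8×(1070−624) = 45700 J.
Q = ΔU + W = -22000 J.
Net over both steps: W = -89400 J, Q = -43800 J, ΔU = 45700 J.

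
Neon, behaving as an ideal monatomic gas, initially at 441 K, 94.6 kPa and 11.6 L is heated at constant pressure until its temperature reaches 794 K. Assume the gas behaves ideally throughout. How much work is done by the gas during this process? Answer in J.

878 J

n = P₁V₁/(RT₁) = 94.6×11.6/(8.314×441) = 0.299 mol.
Isobaric: P stays 94.6 kPa; V/T = const ⇒ T₂ = 794 K, V₂ = 20.9 L.
W = PΔV = 94.6×(20.9−11.6) kPa·L = 878 J.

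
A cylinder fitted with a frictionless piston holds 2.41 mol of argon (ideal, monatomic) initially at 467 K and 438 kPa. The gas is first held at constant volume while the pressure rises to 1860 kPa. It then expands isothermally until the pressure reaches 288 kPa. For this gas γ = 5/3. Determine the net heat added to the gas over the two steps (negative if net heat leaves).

120000 J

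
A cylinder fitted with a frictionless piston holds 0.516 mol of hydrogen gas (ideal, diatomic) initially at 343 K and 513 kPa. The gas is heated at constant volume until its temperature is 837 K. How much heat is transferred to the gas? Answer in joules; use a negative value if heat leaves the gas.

5300 J

V₁ = nRT₁/P₁ = 0.516×8.314×343/513 = 2.87 L.
Isochoric: V stays 2.87 L; P/T = const ⇒ T₂ = 837 K, P₂ = 1250 kPa.
W = 0 (no volume change).
ΔU = nCvΔT = 0.516×20.8×(837−343) = 5300 J.
Q = ΔU = 5300 J.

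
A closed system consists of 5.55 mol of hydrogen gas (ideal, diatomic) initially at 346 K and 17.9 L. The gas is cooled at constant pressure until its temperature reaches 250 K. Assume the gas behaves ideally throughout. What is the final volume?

12.9 L

P₁ = nRT₁/V₁ = 5.55×8.314×346/17.9 = 892 kPa.
Isobaric: P stays 892 kPa; V/T = const ⇒ T₂ = 250 K, V₂ = 12.9 L.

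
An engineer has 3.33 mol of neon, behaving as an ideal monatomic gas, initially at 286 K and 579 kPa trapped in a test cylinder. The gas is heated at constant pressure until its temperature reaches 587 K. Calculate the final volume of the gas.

28.1 L

V₁ = nRT₁/P₁ = 3.33×8.314×286/579 = 13.7 L.
Isobaric: P stays 579 kPa; V/T = const ⇒ T₂ = 587 K, V₂ = 28.1 L.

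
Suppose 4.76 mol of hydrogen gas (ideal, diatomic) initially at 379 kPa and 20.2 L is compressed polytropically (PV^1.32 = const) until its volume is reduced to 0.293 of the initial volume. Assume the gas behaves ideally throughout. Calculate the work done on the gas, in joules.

11500 J

T₁ = P₁V₁/(nR) = 379×20.2/(4.76×8.314) = 193 K.
Polytropic n=1.32: T₂ = T₁(V₁/V₂)^(n−1) = 193×(3.41)^0.32 = 287 K; P₂ = P₁(V₁/V₂)^n = 1920 kPa.
W = (P₁V₁−P₂V₂)/(n−1) = (379×20.2−1920×5.92)/0.32 = -11500 J.
Work done on the gas = −W_by = 11500 J.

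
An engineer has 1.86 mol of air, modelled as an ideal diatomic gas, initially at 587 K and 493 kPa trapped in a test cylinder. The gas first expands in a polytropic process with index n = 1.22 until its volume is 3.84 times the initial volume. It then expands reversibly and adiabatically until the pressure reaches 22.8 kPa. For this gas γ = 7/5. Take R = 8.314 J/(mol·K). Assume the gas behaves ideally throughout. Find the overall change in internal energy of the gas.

V₁ = nRT₁/P₁ = 1.86×8.314×587/493 = 18.4 L.
Step 1 — Polytropic n=1.22: T₂ = T₁(V₁/V₂)^(n−1) = 587×(0.260)^0.22 = 437 K; P₂ = P₁(V₁/V₂)^n = 95.5 kPa.
W = (P₁V₁−P₂V₂)/(n−1) = (493×18.4−95.5×70.7)/0.22 = 10600 J.
ΔU = nCvΔT = 1.86×20.8×(437−587) = -5810 J.
Q = ΔU + W = 4760 J.
State after step 1: P = 95.5 kPa, V = 70.7 L, T = 437 K.
Step 2 — Adiabatic: T₂/T₁ = (P₂/P₁)^((γ−1)/γ) ⇒ T₂ = 437×(0.239)^0.286 = 290 K; V₂ = 197 L.
ΔU = nCvΔT = 1.86×20.8×(290−437) = -5670 J.
Q = 0 for an adiabatic process, so W = −ΔU = 5670 J.
Net over both steps: W = 16200 J, Q = 4760 J, ΔU = -11500 J.

-11500 J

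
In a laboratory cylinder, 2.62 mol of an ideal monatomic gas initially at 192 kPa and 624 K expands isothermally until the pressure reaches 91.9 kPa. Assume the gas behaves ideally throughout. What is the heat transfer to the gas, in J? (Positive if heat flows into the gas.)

10000 J

V₁ = nRT₁/P₁ = 2.62×8.314×624/192 = 70.8 L.
Isothermal: T stays 624 K; PV = const ⇒ V₂ = 148 L, P₂ = 91.9 kPa.
ΔU = 0 (ideal gas, T constant).
W = nRT ln(V₂/V₁) = 2.62×8.314×624×ln(2.09) = 10000 J.
Q = ΔU + W = 10000 J.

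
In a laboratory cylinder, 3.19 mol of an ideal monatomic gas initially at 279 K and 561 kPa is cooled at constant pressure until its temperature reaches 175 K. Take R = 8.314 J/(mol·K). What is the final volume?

8.27 L

V₁ = nRT₁/P₁ = 3.19×8.314×279/561 = 13.2 L.
Isobaric: P stays 561 kPa; V/T = const ⇒ T₂ = 175 K, V₂ = 8.27 L.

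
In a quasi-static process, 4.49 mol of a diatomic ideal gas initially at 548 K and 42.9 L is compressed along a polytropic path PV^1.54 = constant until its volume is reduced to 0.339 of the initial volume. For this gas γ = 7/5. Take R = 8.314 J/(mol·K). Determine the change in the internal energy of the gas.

40600 J

P₁ = nRT₁/V₁ = 4.49×8.314×548/42.9 = 477 kPa.
Polytropic n=1.54: T₂ = T₁(V₁/V₂)^(n−1) = 548×(2.95)^0.54 = 983 K; P₂ = P₁(V₁/V₂)^n = 2520 kPa.
For an ideal gas ΔU = nCvΔT with Cv = (5/2)R = 20.8 J/(mol·K).
ΔU = 4.49×20.8×(983−548) = 40600 J.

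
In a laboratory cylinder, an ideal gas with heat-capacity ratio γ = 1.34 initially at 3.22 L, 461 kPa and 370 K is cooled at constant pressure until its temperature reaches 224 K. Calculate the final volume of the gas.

Isobaric: P stays 461 kPa; V/T = const ⇒ T₂ = 224 K, V₂ = 1.95 L.

1.95 L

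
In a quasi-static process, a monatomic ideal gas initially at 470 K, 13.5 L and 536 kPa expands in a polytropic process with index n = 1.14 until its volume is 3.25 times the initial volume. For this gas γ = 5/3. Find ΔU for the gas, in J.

n = P₁V₁/(RT₁) = 536×13.5/(8.314×470) = 1.85 mol.
Polytropic n=1.14: T₂ = T₁(V₁/V₂)^(n−1) = 470×(0.308)^0.14 = 399 K; P₂ = P₁(V₁/V₂)^n = 140 kPa.
For an ideal gas ΔU = nCvΔT with Cv = (3/2)R = 12.5 J/(mol·K).
ΔU = 1.85×12.5×(399−470) = -1650 J.

-1650 J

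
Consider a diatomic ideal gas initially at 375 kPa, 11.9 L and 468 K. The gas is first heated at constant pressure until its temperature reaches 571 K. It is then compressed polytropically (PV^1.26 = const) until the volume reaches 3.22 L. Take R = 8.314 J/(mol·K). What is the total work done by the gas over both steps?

-9060 J

n = P₁V₁/(RT₁) = 375×11.9/(8.314×468) = 1.15 mol.
Step 1 — Isobaric: P stays 375 kPa; V/T = const ⇒ T₂ = 571 K, V₂ = 14.5 L.
W = PΔV = 375×(14.5−11.9) kPa·L = 982 J.
ΔU = nCvΔT = 1.15×20.8×(571−468) = 2460 J.
Q = ΔU + W = nCpΔT = 3440 J.
State after step 1: P = 375 kPa, V = 14.5 L, T = 571 K.
Step 2 — Polytropic n=1.26: T₂ = T₁(V₁/V₂)^(n−1) = 571×(4.51)^0.26 = 845 K; P₂ = P₁(V₁/V₂)^n = 2500 kPa.
W = (P₁V₁−P₂V₂)/(n−1) = (375×14.5−2500×3.22)/0.26 = -10000 J.
ΔU = nCvΔT = 1.15×20.8×(845−571) = 6520 J.
Q = ΔU + W = -3510 J.
Net over both steps: W = -9060 J, Q = -75.6 J, ΔU = 8980 J.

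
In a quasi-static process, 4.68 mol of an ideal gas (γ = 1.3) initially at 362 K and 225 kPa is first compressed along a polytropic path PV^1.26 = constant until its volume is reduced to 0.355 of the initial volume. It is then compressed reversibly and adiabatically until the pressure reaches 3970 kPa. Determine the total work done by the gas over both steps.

-43500 J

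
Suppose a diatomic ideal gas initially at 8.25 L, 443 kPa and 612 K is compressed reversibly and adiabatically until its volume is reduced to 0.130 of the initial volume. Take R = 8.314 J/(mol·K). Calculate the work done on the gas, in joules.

11500 J

n = P₁V₁/(RT₁) = 443×8.25/(8.314×612) = 0.718 mol.
Adiabatic: TV^(γ−1) = const ⇒ T₂ = 612×(7.69)^0.400 = 1380 K; PV^γ = const ⇒ P₂ = 7710 kPa.
ΔU = nCvΔT = 0.718×20.8×(1380−612) = 11500 J.
Q = 0 for an adiabatic process, so W = −ΔU = -11500 J.
Work done on the gas = −W_by = 11500 J.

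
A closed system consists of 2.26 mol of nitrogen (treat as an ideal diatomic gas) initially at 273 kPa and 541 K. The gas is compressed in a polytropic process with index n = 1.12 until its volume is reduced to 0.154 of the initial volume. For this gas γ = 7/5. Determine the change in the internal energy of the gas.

6400 J

V₁ = nRT₁/P₁ = 2.26×8.314×541/273 = 37.2 L.
Polytropic n=1.12: T₂ = T₁(V₁/V₂)^(n−1) = 541×(6.49)^0.12 = 677 K; P₂ = P₁(V₁/V₂)^n = 2220 kPa.
For an ideal gas ΔU = nCvΔT with Cv = (5/2)R = 20.8 J/(mol·K).
ΔU = 2.26×20.8×(677−541) = 6400 J.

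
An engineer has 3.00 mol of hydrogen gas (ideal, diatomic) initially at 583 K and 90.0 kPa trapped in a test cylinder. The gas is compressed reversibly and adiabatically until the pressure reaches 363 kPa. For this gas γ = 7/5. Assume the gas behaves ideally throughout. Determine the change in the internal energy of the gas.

V₁ = nRT₁/P₁ = 3.00×8.314×583/90.0 = 162 L.
Adiabatic: T₂/T₁ = (P₂/P₁)^((γ−1)/γ) ⇒ T₂ = 583×(4.03)^0.286 = 868 K; V₂ = 59.7 L.
For an ideal gas ΔU = nCvΔT with Cv = (5/2)R = 20.8 J/(mol·K).
ΔU = 3.00×20.8×(868−583) = 17800 J.

17800 J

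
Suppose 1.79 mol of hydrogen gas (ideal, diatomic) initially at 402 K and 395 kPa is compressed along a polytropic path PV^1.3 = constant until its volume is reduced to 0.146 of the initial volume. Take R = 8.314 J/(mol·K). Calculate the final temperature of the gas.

V₁ = nRT₁/P₁ = 1.79×8.314×402/395 = 15.1 L.
Polytropic n=1.3: T₂ = T₁(V₁/V₂)^(n−1) = 402×(6.85)^0.30 = 716 K; P₂ = P₁(V₁/V₂)^n = 4820 kPa.

716 K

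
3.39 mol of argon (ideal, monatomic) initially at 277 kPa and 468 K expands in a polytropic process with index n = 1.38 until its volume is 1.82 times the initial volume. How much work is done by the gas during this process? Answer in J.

7060 J

V₁ = nRT₁/P₁ = 3.39×8.314×468/277 = 47.6 L.
Polytropic n=1.38: T₂ = T₁(V₁/V₂)^(n−1) = 468×(0.549)^0.38 = 373 K; P₂ = P₁(V₁/V₂)^n = 121 kPa.
W = (P₁V₁−P₂V₂)/(n−1) = (277×47.6−121×86.7)/0.38 = 7060 J.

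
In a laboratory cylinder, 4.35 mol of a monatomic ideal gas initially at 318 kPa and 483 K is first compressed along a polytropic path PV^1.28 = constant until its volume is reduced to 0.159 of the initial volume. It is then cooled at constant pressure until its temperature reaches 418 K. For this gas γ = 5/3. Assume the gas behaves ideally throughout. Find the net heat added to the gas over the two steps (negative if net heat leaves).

-59700 J

V₁ = nRT₁/P₁ = 4.35×8.314×483/318 = 54.9 L.
Step 1 — Polytropic n=1.28: T₂ = T₁(V₁/V₂)^(n−1) = 483×(6.29)^0.28 = 808 K; P₂ = P₁(V₁/V₂)^n = 3350 kPa.
W = (P₁V₁−P₂V₂)/(n−1) = (318×54.9−3350×8.73)/0.28 = -42000 J.
ΔU = nCvΔT = 4.35×12.5×(808−483) = 17600 J.
Q = ΔU + W = -24400 J.
State after step 1: P = 3350 kPa, V = 8.73 L, T = 808 K.
Step 2 — Isobaric: P stays 3350 kPa; V/T = const ⇒ T₂ = 418 K, V₂ = 4.52 L.
W = PΔV = 3350×(4.52−8.73) kPa·L = -14100 J.
ΔU = nCvΔT = 4.35×12.5×(418−808) = -21200 J.
Q = ΔU + W = nCpΔT = -35300 J.
Net over both steps: W = -56100 J, Q = -59700 J, ΔU = -3530 J.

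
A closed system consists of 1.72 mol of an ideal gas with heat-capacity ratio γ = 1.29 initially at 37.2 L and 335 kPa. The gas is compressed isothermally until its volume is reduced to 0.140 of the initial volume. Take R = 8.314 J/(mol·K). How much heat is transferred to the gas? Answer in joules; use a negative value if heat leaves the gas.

-24500 J

T₁ = P₁V₁/(nR) = 335×37.2/(1.72×8.314) = 871 K.
Isothermal: T stays 871 K; PV = const ⇒ V₂ = 5.21 L, P₂ = 2390 kPa.
ΔU = 0 (ideal gas, T constant).
W = nRT ln(V₂/V₁) = 1.72×8.314×871×ln(0.140) = -24500 J.
Q = ΔU + W = -24500 J.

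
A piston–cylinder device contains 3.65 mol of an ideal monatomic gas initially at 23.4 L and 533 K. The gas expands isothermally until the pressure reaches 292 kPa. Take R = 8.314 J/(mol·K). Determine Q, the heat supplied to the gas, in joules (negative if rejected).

13900 J

P₁ = nRT₁/V₁ = 3.65×8.314×533/23.4 = 691 kPa.
Isothermal: T stays 533 K; PV = const ⇒ V₂ = 55.4 L, P₂ = 292 kPa.
ΔU = 0 (ideal gas, T constant).
W = nRT ln(V₂/V₁) = 3.65×8.314×533×ln(2.37) = 13900 J.
Q = ΔU + W = 13900 J.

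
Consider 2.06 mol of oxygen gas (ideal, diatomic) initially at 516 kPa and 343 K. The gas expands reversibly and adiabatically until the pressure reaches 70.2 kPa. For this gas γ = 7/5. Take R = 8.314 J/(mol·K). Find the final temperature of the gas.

194 K

V₁ = nRT₁/P₁ = 2.06×8.314×343/516 = 11.4 L.
Adiabatic: T₂/T₁ = (P₂/P₁)^((γ−1)/γ) ⇒ T₂ = 343×(0.136)^0.286 = 194 K; V₂ = 47.3 L.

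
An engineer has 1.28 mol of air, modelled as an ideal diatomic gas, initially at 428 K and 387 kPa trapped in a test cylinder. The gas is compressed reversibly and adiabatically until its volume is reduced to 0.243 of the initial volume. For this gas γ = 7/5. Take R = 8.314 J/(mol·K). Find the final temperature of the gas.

754 K

V₁ = nRT₁/P₁ = 1.28×8.314×428/387 = 11.8 L.
Adiabatic: TV^(γ−1) = const ⇒ T₂ = 428×(4.12)^0.400 = 754 K; PV^γ = const ⇒ P₂ = 2800 kPa.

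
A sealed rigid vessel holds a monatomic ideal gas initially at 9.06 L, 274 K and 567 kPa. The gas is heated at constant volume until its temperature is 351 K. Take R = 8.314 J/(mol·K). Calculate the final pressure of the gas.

Isochoric: V stays 9.06 L; P/T = const ⇒ T₂ = 351 K, P₂ = 726 kPa.

726 kPa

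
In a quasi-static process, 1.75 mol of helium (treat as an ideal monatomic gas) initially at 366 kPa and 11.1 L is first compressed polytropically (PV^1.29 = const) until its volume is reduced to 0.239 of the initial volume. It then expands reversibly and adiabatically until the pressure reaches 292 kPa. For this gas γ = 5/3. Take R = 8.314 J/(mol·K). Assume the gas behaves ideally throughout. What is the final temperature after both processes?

T₁ = P₁V₁/(nR) = 366×11.1/(1.75×8.314) = 279 K.
Step 1 — Polytropic n=1.29: T₂ = T₁(V₁/V₂)^(n−1) = 279×(4.18)^0.29 = 423 K; P₂ = P₁(V₁/V₂)^n = 2320 kPa.
W = (P₁V₁−P₂V₂)/(n−1) = (366×11.1−2320×2.65)/0.29 = -7210 J.
ΔU = nCvΔT = 1.75×12.5×(423−279) = 3140 J.
Q = ΔU + W = -4070 J.
State after step 1: P = 2320 kPa, V = 2.65 L, T = 423 K.
Step 2 — Adiabatic: T₂/T₁ = (P₂/P₁)^((γ−1)/γ) ⇒ T₂ = 423×(0.126)^0.400 = 185 K; V₂ = 9.20 L.
ΔU = nCvΔT = 1.75×12.5×(185−423) = -5200 J.
Q = 0 for an adiabatic process, so W = −ΔU = 5200 J.
Net over both steps: W = -2010 J, Q = -4070 J, ΔU = -2070 J.

185 K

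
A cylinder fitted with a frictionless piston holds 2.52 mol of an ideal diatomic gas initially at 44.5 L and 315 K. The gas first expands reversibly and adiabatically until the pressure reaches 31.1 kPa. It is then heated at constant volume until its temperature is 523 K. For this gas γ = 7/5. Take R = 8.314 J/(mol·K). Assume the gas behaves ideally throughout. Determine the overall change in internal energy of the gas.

10900 J

P₁ = nRT₁/V₁ = 2.52×8.314×315/44.5 = 148 kPa.
Step 1 — Adiabatic: T₂/T₁ = (P₂/P₁)^((γ−1)/γ) ⇒ T₂ = 315×(0.210)^0.286 = 202 K; V₂ = 136 L.
ΔU = nCvΔT = 2.52×20.8×(202−315) = -5940 J.
Q = 0 for an adiabatic process, so W = −ΔU = 5940 J.
State after step 1: P = 31.1 kPa, V = 136 L, T = 202 K.
Step 2 — Isochoric: V stays 136 L; P/T = const ⇒ T₂ = 523 K, P₂ = 80.7 kPa.
W = 0 (no volume change).
ΔU = nCvΔT = 2.52×20.8×(523−202) = 16800 J.
Q = ΔU = 16800 J.
Net over both steps: W = 5940 J, Q = 16800 J, ΔU = 10900 J.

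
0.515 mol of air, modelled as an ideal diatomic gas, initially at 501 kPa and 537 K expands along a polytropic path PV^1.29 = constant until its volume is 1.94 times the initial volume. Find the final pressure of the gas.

V₁ = nRT₁/P₁ = 0.515×8.314×537/501 = 4.59 L.
Polytropic n=1.29: T₂ = T₁(V₁/V₂)^(n−1) = 537×(0.515)^0.29 = 443 K; P₂ = P₁(V₁/V₂)^n = 213 kPa.

213 kPa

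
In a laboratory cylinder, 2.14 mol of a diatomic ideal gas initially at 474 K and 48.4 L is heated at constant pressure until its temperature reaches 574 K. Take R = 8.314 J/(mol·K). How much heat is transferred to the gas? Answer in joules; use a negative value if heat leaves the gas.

6230 J

P₁ = nRT₁/V₁ = 2.14×8.314×474/48.4 = 174 kPa.
Isobaric: P stays 174 kPa; V/T = const ⇒ T₂ = 574 K, V₂ = 58.6 L.
W = PΔV = 174×(58.6−48.4) kPa·L = 1780 J.
ΔU = nCvΔT = 2.14×20.8×(574−474) = 4450 J.
Q = ΔU + W = nCpΔT = 6230 J.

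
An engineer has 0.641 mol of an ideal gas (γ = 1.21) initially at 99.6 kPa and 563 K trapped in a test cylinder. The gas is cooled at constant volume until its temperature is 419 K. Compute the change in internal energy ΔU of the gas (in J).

V₁ = nRT₁/P₁ = 0.641×8.314×563/99.6 = 30.1 L.
Isochoric: V stays 30.1 L; P/T = const ⇒ T₂ = 419 K, P₂ = 74.1 kPa.
For an ideal gas ΔU = nCvΔT with Cv = R/(γ−1) = 39.6 J/(mol·K).
ΔU = 0.641×39.6×(419−563) = -3650 J.

-3650 J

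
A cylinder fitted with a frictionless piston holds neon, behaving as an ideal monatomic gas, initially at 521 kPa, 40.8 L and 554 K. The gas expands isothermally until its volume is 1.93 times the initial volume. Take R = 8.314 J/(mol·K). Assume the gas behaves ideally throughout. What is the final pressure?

270 kPa

Isothermal: T stays 554 K; PV = const ⇒ V₂ = 78.7 L, P₂ = 270 kPa.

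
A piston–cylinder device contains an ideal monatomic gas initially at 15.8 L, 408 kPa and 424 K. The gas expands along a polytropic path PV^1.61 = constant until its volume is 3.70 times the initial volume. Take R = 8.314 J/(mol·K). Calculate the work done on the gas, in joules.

-5810 J

n = P₁V₁/(RT₁) = 408×15.8/(8.314×424) = 1.83 mol.
Polytropic n=1.61: T₂ = T₁(V₁/V₂)^(n−1) = 424×(0.270)^0.61 = 191 K; P₂ = P₁(V₁/V₂)^n = 49.6 kPa.
W = (P₁V₁−P₂V₂)/(n−1) = (408×15.8−49.6×58.5)/0.61 = 5810 J.
Work done on the gas = −W_by = -5810 J.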